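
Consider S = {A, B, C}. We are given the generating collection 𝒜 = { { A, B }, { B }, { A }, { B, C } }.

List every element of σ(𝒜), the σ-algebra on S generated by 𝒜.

Start: 𝒜 ∪ {∅, S} = { {  }, { A }, { B }, { A, B }, { B, C }, S }.
Round 1: 2 new —
  { C }  = ᶜ of { A, B }
  { A, C }  = ᶜ of { B }
  [8 total]
After Round 2 the family is unchanged; done.

Hence σ(𝒜) has 8 members: { {  }, { A }, { B }, { C }, { A, B }, { A, C }, { B, C }, S }.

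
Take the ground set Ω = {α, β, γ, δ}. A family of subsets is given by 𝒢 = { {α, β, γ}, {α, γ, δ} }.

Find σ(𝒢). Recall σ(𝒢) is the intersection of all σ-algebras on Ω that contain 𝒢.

Answer: σ(𝒢) = { ∅, {β}, {δ}, {α, γ}, {β, δ}, {α, β, γ}, {α, γ, δ}, Ω }

Check:
Seed the family with 𝒢 together with ∅ and Ω: { ∅, {α, β, γ}, {α, γ, δ}, Ω }.
Iteration 1: 2 new —
  {β}  = ᶜ of {α, γ, δ}
  {δ}  = ᶜ of {α, β, γ}
  [6 total]
Iteration 2. New:
  {β, δ}  = {δ} ∪ {β}
  [7 total]
Iteration 3. New:
  {α, γ}  = ᶜ of {β, δ}
  [8 total]
Iteration 4: closed — nothing new.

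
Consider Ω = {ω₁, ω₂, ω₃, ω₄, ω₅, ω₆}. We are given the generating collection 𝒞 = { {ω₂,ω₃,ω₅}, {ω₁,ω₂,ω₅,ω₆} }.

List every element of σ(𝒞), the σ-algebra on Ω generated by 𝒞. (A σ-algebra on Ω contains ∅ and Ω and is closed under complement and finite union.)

σ(𝒞) = { {}, {ω₃}, {ω₄}, {ω₁,ω₆}, {ω₂,ω₅}, {ω₃,ω₄}, {ω₁,ω₃,ω₆}, {ω₁,ω₄,ω₆}, {ω₂,ω₃,ω₅}, {ω₂,ω₄,ω₅}, {ω₁,ω₂,ω₅,ω₆}, {ω₁,ω₃,ω₄,ω₆}, {ω₂,ω₃,ω₄,ω₅}, {ω₁,ω₂,ω₃,ω₅,ω₆}, {ω₁,ω₂,ω₄,ω₅,ω₆}, Ω }

Check:
Start: 𝒞 ∪ {∅, Ω} = { {}, {ω₂,ω₃,ω₅}, {ω₁,ω₂,ω₅,ω₆}, Ω }.
Round 1. New:
  {ω₃,ω₄}  = complement {ω₁,ω₂,ω₅,ω₆}
  {ω₁,ω₄,ω₆}  = complement {ω₂,ω₃,ω₅}
  {ω₁,ω₂,ω₃,ω₅,ω₆}  = {ω₂,ω₃,ω₅} ∪ {ω₁,ω₂,ω₅,ω₆}
  [7 total]
Round 2: 4 new —
  {ω₄}  = complement {ω₁,ω₂,ω₃,ω₅,ω₆}
  {ω₁,ω₃,ω₄,ω₆}  = {ω₃,ω₄} ∪ {ω₁,ω₄,ω₆}
  {ω₂,ω₃,ω₄,ω₅}  = {ω₃,ω₄} ∪ {ω₂,ω₃,ω₅}
  {ω₁,ω₂,ω₄,ω₅,ω₆}  = {ω₁,ω₄,ω₆} ∪ {ω₁,ω₂,ω₅,ω₆}
  [11 total]
Round 3. New:
  {ω₃}  = complement {ω₁,ω₂,ω₄,ω₅,ω₆}
  {ω₁,ω₆}  = complement {ω₂,ω₃,ω₄,ω₅}
  {ω₂,ω₅}  = complement {ω₁,ω₃,ω₄,ω₆}
  [14 total]
Round 4: +2 →
  {ω₁,ω₃,ω₆}  = {ω₃} ∪ {ω₁,ω₆}
  {ω₂,ω₄,ω₅}  = {ω₂,ω₅} ∪ {ω₄}
  [16 total]
Round 5: closed — nothing new.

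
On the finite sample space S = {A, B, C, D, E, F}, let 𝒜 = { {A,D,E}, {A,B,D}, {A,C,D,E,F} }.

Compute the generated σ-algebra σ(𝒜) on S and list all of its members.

|σ(𝒜)| = 16.  σ(𝒜) = { ∅, {B}, {E}, {A,D}, {B,E}, {C,F}, {A,B,D}, {A,D,E}, {B,C,F}, {C,E,F}, {A,B,D,E}, {A,C,D,F}, {B,C,E,F}, {A,B,C,D,F}, {A,C,D,E,F}, S }

Working:
Initial family (5 sets): { ∅, {A,B,D}, {A,D,E}, {A,C,D,E,F}, S }.
Pass 1. New:
  {B}  = ᶜ of {A,C,D,E,F}
  {B,C,F}  = ᶜ of {A,D,E}
  {C,E,F}  = ᶜ of {A,B,D}
  {A,B,D,E}  = {A,D,E} ∪ {A,B,D}
  |family| = 9
Pass 2 adds 3:
  {C,F}  = ᶜ of {A,B,D,E}
  {B,C,E,F}  = {B,C,F} ∪ {C,E,F}
  {A,B,C,D,F}  = {B,C,F} ∪ {A,B,D}
  |family| = 12
Pass 3: 2 new —
  {E}  = ᶜ of {A,B,C,D,F}
  {A,D}  = ᶜ of {B,C,E,F}
  |family| = 14
Pass 4: +2 →
  {B,E}  = {B} ∪ {E}
  {A,C,D,F}  = {A,D} ∪ {C,F}
  |family| = 16
Pass 5: closed — nothing new.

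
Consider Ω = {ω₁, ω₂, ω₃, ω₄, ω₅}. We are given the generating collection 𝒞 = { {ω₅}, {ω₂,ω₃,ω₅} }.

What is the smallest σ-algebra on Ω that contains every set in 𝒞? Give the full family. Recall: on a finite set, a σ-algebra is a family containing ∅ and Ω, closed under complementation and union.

Answer: σ(𝒞) = { ∅, {ω₅}, {ω₁,ω₄}, {ω₂,ω₃}, {ω₁,ω₄,ω₅}, {ω₂,ω₃,ω₅}, {ω₁,ω₂,ω₃,ω₄}, Ω }

Trace:
Take S₀ = 𝒞 ∪ {∅, Ω} = { ∅, {ω₅}, {ω₂,ω₃,ω₅}, Ω }.
Iteration 1 adds 2:
  {ω₁,ω₄}  = complement {ω₂,ω₃,ω₅}
  {ω₁,ω₂,ω₃,ω₄}  = complement {ω₅}
  [6 total]
Iteration 2: +1 →
  {ω₁,ω₄,ω₅}  = {ω₁,ω₄} ∪ {ω₅}
  [7 total]
Iteration 3 (1 new):
  {ω₂,ω₃}  = complement {ω₁,ω₄,ω₅}
  [8 total]
Iteration 4: already closed under ᶜ and ∪.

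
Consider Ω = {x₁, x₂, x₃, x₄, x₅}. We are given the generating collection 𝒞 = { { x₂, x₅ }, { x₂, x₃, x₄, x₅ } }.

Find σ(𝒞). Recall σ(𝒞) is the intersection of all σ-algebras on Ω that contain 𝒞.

σ(𝒞) (8 sets): { {  }, { x₁ }, { x₂, x₅ }, { x₃, x₄ }, { x₁, x₂, x₅ }, { x₁, x₃, x₄ }, { x₂, x₃, x₄, x₅ }, Ω }

Check:
Initial family (4 sets): { {  }, { x₂, x₅ }, { x₂, x₃, x₄, x₅ }, Ω }.
Round 1: +2 →
  { x₁ }  = complement { x₂, x₃, x₄, x₅ }
  { x₁, x₃, x₄ }  = complement { x₂, x₅ }
  [6 total]
Round 2 (1 new):
  { x₁, x₂, x₅ }  = { x₂, x₅ } ∪ { x₁ }
  [7 total]
Round 3 adds 1:
  { x₃, x₄ }  = complement { x₁, x₂, x₅ }
  [8 total]
Round 4: closed — nothing new.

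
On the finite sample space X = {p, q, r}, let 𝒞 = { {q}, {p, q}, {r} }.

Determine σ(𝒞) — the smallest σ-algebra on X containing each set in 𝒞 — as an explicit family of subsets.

σ(𝒞) (8 sets): { {}, {p}, {q}, {r}, {p, q}, {p, r}, {q, r}, X }

Check:
Initial family (5 sets): { {}, {q}, {r}, {p, q}, X }.
Iteration 1. New:
  {p, r}  = X∖{q}
  {q, r}  = {r} ∪ {q}
  |family| = 7
Iteration 2. New:
  {p}  = X∖{q, r}
  |family| = 8
Iteration 3: no new sets; the family is a σ-algebra.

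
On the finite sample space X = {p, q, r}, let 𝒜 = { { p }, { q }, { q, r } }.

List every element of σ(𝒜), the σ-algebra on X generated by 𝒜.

σ(𝒜) = { ∅, { p }, { q }, { r }, { p, q }, { p, r }, { q, r }, X }

Working:
Initial family (5 sets): { ∅, { p }, { q }, { q, r }, X }.
Iteration 1. New:
  { p, q }  = { q } ∪ { p }
  { p, r }  = X∖{ q }
Iteration 2 (1 new):
  { r }  = X∖{ p, q }
Iteration 3: closed — nothing new.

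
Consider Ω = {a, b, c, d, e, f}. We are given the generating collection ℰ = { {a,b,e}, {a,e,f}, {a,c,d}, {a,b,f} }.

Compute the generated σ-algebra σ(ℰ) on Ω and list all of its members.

Initial family (6 sets): { {}, {a,b,e}, {a,b,f}, {a,c,d}, {a,e,f}, Ω }.
Pass 1 adds 8:
  {b,c,d}  = ᶜ of {a,e,f}
  {b,e,f}  = ᶜ of {a,c,d}
  {c,d,e}  = ᶜ of {a,b,f}
  {c,d,f}  = ᶜ of {a,b,e}
  {a,b,e,f}  = {a,b,e} ∪ {a,e,f}
  {a,b,c,d,e}  = {a,b,e} ∪ {a,c,d}
  {a,b,c,d,f}  = {a,c,d} ∪ {a,b,f}
  {a,c,d,e,f}  = {a,c,d} ∪ {a,e,f}
  |family| = 14
Pass 2. New:
  {b}  = ᶜ of {a,c,d,e,f}
  {e}  = ᶜ of {a,b,c,d,f}
  {f}  = ᶜ of {a,b,c,d,e}
  {c,d}  = ᶜ of {a,b,e,f}
  {a,b,c,d}  = {b,c,d} ∪ {a,c,d}
  {a,c,d,e}  = {c,d,e} ∪ {a,c,d}
  {a,c,d,f}  = {a,c,d} ∪ {c,d,f}
  {b,c,d,e}  = {c,d,e} ∪ {b,c,d}
  {b,c,d,f}  = {b,c,d} ∪ {c,d,f}
  {c,d,e,f}  = {c,d,e} ∪ {c,d,f}
  {b,c,d,e,f}  = {c,d,e} ∪ {b,e,f}
  |family| = 25
Pass 3. New:
  {a}  = ᶜ of {b,c,d,e,f}
  {a,b}  = ᶜ of {c,d,e,f}
  {a,e}  = ᶜ of {b,c,d,f}
  {a,f}  = ᶜ of {b,c,d,e}
  {b,e}  = ᶜ of {a,c,d,f}
  {b,f}  = ᶜ of {a,c,d,e}
  {e,f}  = ᶜ of {a,b,c,d}
  |family| = 32
Pass 4: already closed under ᶜ and ∪.

Hence σ(ℰ) has 32 members: { {}, {a}, {b}, {e}, {f}, {a,b}, {a,e}, {a,f}, {b,e}, {b,f}, {c,d}, {e,f}, {a,b,e}, {a,b,f}, {a,c,d}, {a,e,f}, {b,c,d}, {b,e,f}, {c,d,e}, {c,d,f}, {a,b,c,d}, {a,b,e,f}, {a,c,d,e}, {a,c,d,f}, {b,c,d,e}, {b,c,d,f}, {c,d,e,f}, {a,b,c,d,e}, {a,b,c,d,f}, {a,c,d,e,f}, {b,c,d,e,f}, Ω }.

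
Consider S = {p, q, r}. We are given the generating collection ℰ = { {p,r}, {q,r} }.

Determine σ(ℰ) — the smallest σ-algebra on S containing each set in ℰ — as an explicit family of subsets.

σ(ℰ) = { {}, {p}, {q}, {r}, {p,q}, {p,r}, {q,r}, S }

Derivation:
Start: ℰ ∪ {∅, S} = { {}, {p,r}, {q,r}, S }.
Iteration 1: 2 new —
  {p}  = ᶜ of {q,r}
  {q}  = ᶜ of {p,r}
Iteration 2: +1 →
  {p,q}  = {q} ∪ {p}
Iteration 3: 1 new —
  {r}  = ᶜ of {p,q}
Iteration 4: already closed under ᶜ and ∪.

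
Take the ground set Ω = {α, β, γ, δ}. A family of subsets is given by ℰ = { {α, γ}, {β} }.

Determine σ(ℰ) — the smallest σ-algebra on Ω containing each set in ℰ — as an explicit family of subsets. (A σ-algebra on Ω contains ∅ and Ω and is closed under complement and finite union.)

Initial family (4 sets): { {}, {β}, {α, γ}, Ω }.
Step 1: 3 new —
  {β, δ}  = {α, γ}ᶜ
  {α, β, γ}  = {α, γ} ∪ {β}
  {α, γ, δ}  = {β}ᶜ
Step 2 (1 new):
  {δ}  = {α, β, γ}ᶜ
Step 3: no new sets; the family is a σ-algebra.

σ(ℰ) = { {}, {β}, {δ}, {α, γ}, {β, δ}, {α, β, γ}, {α, γ, δ}, Ω }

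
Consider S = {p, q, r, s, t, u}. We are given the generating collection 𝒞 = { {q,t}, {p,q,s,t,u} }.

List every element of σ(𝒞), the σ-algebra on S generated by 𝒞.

|σ(𝒞)| = 8.  σ(𝒞) = { ∅, {r}, {q,t}, {p,s,u}, {q,r,t}, {p,r,s,u}, {p,q,s,t,u}, S }

Derivation:
Seed the family with 𝒞 together with ∅ and S: { ∅, {q,t}, {p,q,s,t,u}, S }.
Iteration 1: 2 new —
  {r}  = complement {p,q,s,t,u}
  {p,r,s,u}  = complement {q,t}
Iteration 2: +1 →
  {q,r,t}  = {r} ∪ {q,t}
Iteration 3 (1 new):
  {p,s,u}  = complement {q,r,t}
Iteration 4: stable.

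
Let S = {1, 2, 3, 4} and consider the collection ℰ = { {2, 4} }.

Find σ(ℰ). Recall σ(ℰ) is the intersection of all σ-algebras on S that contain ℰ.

Take S₀ = ℰ ∪ {∅, S} = { {}, {2, 4}, S }.
Pass 1: 1 new —
  {1, 3}  = S∖{2, 4}
  |family| = 4
After Pass 2 the family is unchanged; done.

Hence σ(ℰ) has 4 members: { {}, {1, 3}, {2, 4}, S }.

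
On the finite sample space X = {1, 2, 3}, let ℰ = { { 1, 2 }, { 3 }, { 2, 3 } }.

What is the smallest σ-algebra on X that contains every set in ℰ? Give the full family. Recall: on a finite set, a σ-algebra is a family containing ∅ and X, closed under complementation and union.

|σ(ℰ)| = 8.  σ(ℰ) = { ∅, { 1 }, { 2 }, { 3 }, { 1, 2 }, { 1, 3 }, { 2, 3 }, X }

Check:
Seed the family with ℰ together with ∅ and X: { ∅, { 3 }, { 1, 2 }, { 2, 3 }, X }.
Step 1: +1 →
  { 1 }  = ᶜ of { 2, 3 }
  |family| = 6
Step 2. New:
  { 1, 3 }  = { 3 } ∪ { 1 }
  |family| = 7
Step 3 (1 new):
  { 2 }  = ᶜ of { 1, 3 }
  |family| = 8
Step 4: stable.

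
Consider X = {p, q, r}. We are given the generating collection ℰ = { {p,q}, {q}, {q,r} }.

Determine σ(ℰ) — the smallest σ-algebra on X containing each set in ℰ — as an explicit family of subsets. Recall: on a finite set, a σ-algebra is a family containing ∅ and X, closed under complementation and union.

Start: ℰ ∪ {∅, X} = { ∅, {q}, {p,q}, {q,r}, X }.
Step 1. New:
  {p}  = ᶜ of {q,r}
  {r}  = ᶜ of {p,q}
  {p,r}  = ᶜ of {q}
  [8 total]
Step 2: closed — nothing new.

Therefore σ(ℰ) = { ∅, {p}, {q}, {r}, {p,q}, {p,r}, {q,r}, X } (|σ(ℰ)| = 8).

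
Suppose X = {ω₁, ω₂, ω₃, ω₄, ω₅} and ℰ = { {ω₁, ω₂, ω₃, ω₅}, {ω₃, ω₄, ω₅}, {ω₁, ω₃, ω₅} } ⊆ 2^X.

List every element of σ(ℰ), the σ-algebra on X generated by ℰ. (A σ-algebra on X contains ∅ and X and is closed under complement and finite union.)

σ(ℰ) (16 sets): { {}, {ω₁}, {ω₂}, {ω₄}, {ω₁, ω₂}, {ω₁, ω₄}, {ω₂, ω₄}, {ω₃, ω₅}, {ω₁, ω₂, ω₄}, {ω₁, ω₃, ω₅}, {ω₂, ω₃, ω₅}, {ω₃, ω₄, ω₅}, {ω₁, ω₂, ω₃, ω₅}, {ω₁, ω₃, ω₄, ω₅}, {ω₂, ω₃, ω₄, ω₅}, X }

Derivation:
Take S₀ = ℰ ∪ {∅, X} = { {}, {ω₁, ω₃, ω₅}, {ω₃, ω₄, ω₅}, {ω₁, ω₂, ω₃, ω₅}, X }.
Pass 1: +4 →
  {ω₄}  = {ω₁, ω₂, ω₃, ω₅}ᶜ
  {ω₁, ω₂}  = {ω₃, ω₄, ω₅}ᶜ
  {ω₂, ω₄}  = {ω₁, ω₃, ω₅}ᶜ
  {ω₁, ω₃, ω₄, ω₅}  = {ω₃, ω₄, ω₅} ∪ {ω₁, ω₃, ω₅}
  — 9 sets.
Pass 2: 3 new —
  {ω₂}  = {ω₁, ω₃, ω₄, ω₅}ᶜ
  {ω₁, ω₂, ω₄}  = {ω₁, ω₂} ∪ {ω₄}
  {ω₂, ω₃, ω₄, ω₅}  = {ω₃, ω₄, ω₅} ∪ {ω₂, ω₄}
  — 12 sets.
Pass 3: 2 new —
  {ω₁}  = {ω₂, ω₃, ω₄, ω₅}ᶜ
  {ω₃, ω₅}  = {ω₁, ω₂, ω₄}ᶜ
  — 14 sets.
Pass 4. New:
  {ω₁, ω₄}  = {ω₄} ∪ {ω₁}
  {ω₂, ω₃, ω₅}  = {ω₂} ∪ {ω₃, ω₅}
  — 16 sets.
Pass 5: closed — nothing new.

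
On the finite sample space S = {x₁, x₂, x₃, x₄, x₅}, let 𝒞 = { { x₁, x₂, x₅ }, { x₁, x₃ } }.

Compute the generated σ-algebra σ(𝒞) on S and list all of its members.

Initial family (4 sets): { ∅, { x₁, x₃ }, { x₁, x₂, x₅ }, S }.
Pass 1: +3 →
  { x₃, x₄ }  = ᶜ of { x₁, x₂, x₅ }
  { x₂, x₄, x₅ }  = ᶜ of { x₁, x₃ }
  { x₁, x₂, x₃, x₅ }  = { x₁, x₂, x₅ } ∪ { x₁, x₃ }
  |family| = 7
Pass 2 (4 new):
  { x₄ }  = ᶜ of { x₁, x₂, x₃, x₅ }
  { x₁, x₃, x₄ }  = { x₃, x₄ } ∪ { x₁, x₃ }
  { x₁, x₂, x₄, x₅ }  = { x₁, x₂, x₅ } ∪ { x₂, x₄, x₅ }
  { x₂, x₃, x₄, x₅ }  = { x₃, x₄ } ∪ { x₂, x₄, x₅ }
  |family| = 11
Pass 3: 3 new —
  { x₁ }  = ᶜ of { x₂, x₃, x₄, x₅ }
  { x₃ }  = ᶜ of { x₁, x₂, x₄, x₅ }
  { x₂, x₅ }  = ᶜ of { x₁, x₃, x₄ }
  |family| = 14
Pass 4: +2 →
  { x₁, x₄ }  = { x₄ } ∪ { x₁ }
  { x₂, x₃, x₅ }  = { x₃ } ∪ { x₂, x₅ }
  |family| = 16
Pass 5: closed — nothing new.

Hence σ(𝒞) has 16 members: { ∅, { x₁ }, { x₃ }, { x₄ }, { x₁, x₃ }, { x₁, x₄ }, { x₂, x₅ }, { x₃, x₄ }, { x₁, x₂, x₅ }, { x₁, x₃, x₄ }, { x₂, x₃, x₅ }, { x₂, x₄, x₅ }, { x₁, x₂, x₃, x₅ }, { x₁, x₂, x₄, x₅ }, { x₂, x₃, x₄, x₅ }, S }.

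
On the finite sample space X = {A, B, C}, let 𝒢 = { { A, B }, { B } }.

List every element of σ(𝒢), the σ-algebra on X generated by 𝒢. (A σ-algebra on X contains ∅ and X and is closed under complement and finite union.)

Take S₀ = 𝒢 ∪ {∅, X} = { {  }, { B }, { A, B }, X }.
Pass 1: 2 new —
  { C }  = complement { A, B }
  { A, C }  = complement { B }
  |family| = 6
Pass 2 (1 new):
  { B, C }  = { C } ∪ { B }
  |family| = 7
Pass 3 (1 new):
  { A }  = complement { B, C }
  |family| = 8
Pass 4: no new sets; the family is a σ-algebra.

Hence σ(𝒢) has 8 members: { {  }, { A }, { B }, { C }, { A, B }, { A, C }, { B, C }, X }.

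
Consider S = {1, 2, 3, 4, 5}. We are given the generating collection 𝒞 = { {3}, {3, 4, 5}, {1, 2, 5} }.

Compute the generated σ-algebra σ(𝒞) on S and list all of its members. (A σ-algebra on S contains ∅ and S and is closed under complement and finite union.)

Start: 𝒞 ∪ {∅, S} = { {}, {3}, {1, 2, 5}, {3, 4, 5}, S }.
Iteration 1. New:
  {1, 2}  = {3, 4, 5}ᶜ
  {3, 4}  = {1, 2, 5}ᶜ
  {1, 2, 3, 5}  = {3} ∪ {1, 2, 5}
  {1, 2, 4, 5}  = {3}ᶜ
Iteration 2. New:
  {4}  = {1, 2, 3, 5}ᶜ
  {1, 2, 3}  = {1, 2} ∪ {3}
  {1, 2, 3, 4}  = {3, 4} ∪ {1, 2}
Iteration 3 adds 3:
  {5}  = {1, 2, 3, 4}ᶜ
  {4, 5}  = {1, 2, 3}ᶜ
  {1, 2, 4}  = {1, 2} ∪ {4}
Iteration 4. New:
  {3, 5}  = {1, 2, 4}ᶜ
Iteration 5 adds nothing — fixpoint reached.

σ(𝒞) = { {}, {3}, {4}, {5}, {1, 2}, {3, 4}, {3, 5}, {4, 5}, {1, 2, 3}, {1, 2, 4}, {1, 2, 5}, {3, 4, 5}, {1, 2, 3, 4}, {1, 2, 3, 5}, {1, 2, 4, 5}, S }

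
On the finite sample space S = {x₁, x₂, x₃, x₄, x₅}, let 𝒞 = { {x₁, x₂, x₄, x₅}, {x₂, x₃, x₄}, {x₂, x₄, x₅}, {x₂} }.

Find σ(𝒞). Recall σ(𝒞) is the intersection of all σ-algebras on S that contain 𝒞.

Initial family (6 sets): { {}, {x₂}, {x₂, x₃, x₄}, {x₂, x₄, x₅}, {x₁, x₂, x₄, x₅}, S }.
Pass 1: 5 new —
  {x₃}  = complement {x₁, x₂, x₄, x₅}
  {x₁, x₃}  = complement {x₂, x₄, x₅}
  {x₁, x₅}  = complement {x₂, x₃, x₄}
  {x₁, x₃, x₄, x₅}  = complement {x₂}
  {x₂, x₃, x₄, x₅}  = {x₂, x₃, x₄} ∪ {x₂, x₄, x₅}
  |family| = 11
Pass 2: 6 new —
  {x₁}  = complement {x₂, x₃, x₄, x₅}
  {x₂, x₃}  = {x₂} ∪ {x₃}
  {x₁, x₂, x₃}  = {x₂} ∪ {x₁, x₃}
  {x₁, x₂, x₅}  = {x₂} ∪ {x₁, x₅}
  {x₁, x₃, x₅}  = {x₃} ∪ {x₁, x₅}
  {x₁, x₂, x₃, x₄}  = {x₂, x₃, x₄} ∪ {x₁, x₃}
  |family| = 17
Pass 3 (7 new):
  {x₅}  = complement {x₁, x₂, x₃, x₄}
  {x₁, x₂}  = {x₂} ∪ {x₁}
  {x₂, x₄}  = complement {x₁, x₃, x₅}
  {x₃, x₄}  = complement {x₁, x₂, x₅}
  {x₄, x₅}  = complement {x₁, x₂, x₃}
  {x₁, x₄, x₅}  = complement {x₂, x₃}
  {x₁, x₂, x₃, x₅}  = {x₃} ∪ {x₁, x₂, x₅}
  |family| = 24
Pass 4: 7 new —
  {x₄}  = complement {x₁, x₂, x₃, x₅}
  {x₂, x₅}  = {x₂} ∪ {x₅}
  {x₃, x₅}  = {x₅} ∪ {x₃}
  {x₁, x₂, x₄}  = {x₁, x₂} ∪ {x₂, x₄}
  {x₁, x₃, x₄}  = {x₃, x₄} ∪ {x₁, x₃}
  {x₂, x₃, x₅}  = {x₅} ∪ {x₂, x₃}
  {x₃, x₄, x₅}  = complement {x₁, x₂}
  |family| = 31
Pass 5 adds 1:
  {x₁, x₄}  = complement {x₂, x₃, x₅}
  |family| = 32
Pass 6 adds nothing — fixpoint reached.

Hence σ(𝒞) has 32 members: { {}, {x₁}, {x₂}, {x₃}, {x₄}, {x₅}, {x₁, x₂}, {x₁, x₃}, {x₁, x₄}, {x₁, x₅}, {x₂, x₃}, {x₂, x₄}, {x₂, x₅}, {x₃, x₄}, {x₃, x₅}, {x₄, x₅}, {x₁, x₂, x₃}, {x₁, x₂, x₄}, {x₁, x₂, x₅}, {x₁, x₃, x₄}, {x₁, x₃, x₅}, {x₁, x₄, x₅}, {x₂, x₃, x₄}, {x₂, x₃, x₅}, {x₂, x₄, x₅}, {x₃, x₄, x₅}, {x₁, x₂, x₃, x₄}, {x₁, x₂, x₃, x₅}, {x₁, x₂, x₄, x₅}, {x₁, x₃, x₄, x₅}, {x₂, x₃, x₄, x₅}, S }.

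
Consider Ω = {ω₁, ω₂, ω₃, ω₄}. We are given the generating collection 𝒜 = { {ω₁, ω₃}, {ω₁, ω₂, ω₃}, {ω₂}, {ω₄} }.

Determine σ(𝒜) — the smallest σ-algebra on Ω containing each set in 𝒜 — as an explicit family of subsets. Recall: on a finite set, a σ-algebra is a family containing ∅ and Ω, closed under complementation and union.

Initial family (6 sets): { ∅, {ω₂}, {ω₄}, {ω₁, ω₃}, {ω₁, ω₂, ω₃}, Ω }.
Round 1 adds 2:
  {ω₂, ω₄}  = complement {ω₁, ω₃}
  {ω₁, ω₃, ω₄}  = complement {ω₂}
  (now 8)
Round 2: closed — nothing new.

Therefore σ(𝒜) = { ∅, {ω₂}, {ω₄}, {ω₁, ω₃}, {ω₂, ω₄}, {ω₁, ω₂, ω₃}, {ω₁, ω₃, ω₄}, Ω } (|σ(𝒜)| = 8).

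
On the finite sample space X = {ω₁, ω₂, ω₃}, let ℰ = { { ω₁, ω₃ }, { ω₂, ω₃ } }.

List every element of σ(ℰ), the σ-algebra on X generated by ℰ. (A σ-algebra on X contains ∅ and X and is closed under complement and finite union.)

Take S₀ = ℰ ∪ {∅, X} = { {  }, { ω₁, ω₃ }, { ω₂, ω₃ }, X }.
Round 1 (2 new):
  { ω₁ }  = complement { ω₂, ω₃ }
  { ω₂ }  = complement { ω₁, ω₃ }
Round 2 adds 1:
  { ω₁, ω₂ }  = { ω₂ } ∪ { ω₁ }
Round 3. New:
  { ω₃ }  = complement { ω₁, ω₂ }
After Round 4 the family is unchanged; done.

Therefore σ(ℰ) = { {  }, { ω₁ }, { ω₂ }, { ω₃ }, { ω₁, ω₂ }, { ω₁, ω₃ }, { ω₂, ω₃ }, X } (|σ(ℰ)| = 8).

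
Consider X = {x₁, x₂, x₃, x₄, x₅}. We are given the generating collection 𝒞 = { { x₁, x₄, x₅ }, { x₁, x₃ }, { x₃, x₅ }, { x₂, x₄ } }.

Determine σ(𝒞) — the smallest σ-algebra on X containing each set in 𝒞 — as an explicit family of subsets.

Answer: σ(𝒞) = { {}, { x₁ }, { x₂ }, { x₃ }, { x₄ }, { x₅ }, { x₁, x₂ }, { x₁, x₃ }, { x₁, x₄ }, { x₁, x₅ }, { x₂, x₃ }, { x₂, x₄ }, { x₂, x₅ }, { x₃, x₄ }, { x₃, x₅ }, { x₄, x₅ }, { x₁, x₂, x₃ }, { x₁, x₂, x₄ }, { x₁, x₂, x₅ }, { x₁, x₃, x₄ }, { x₁, x₃, x₅ }, { x₁, x₄, x₅ }, { x₂, x₃, x₄ }, { x₂, x₃, x₅ }, { x₂, x₄, x₅ }, { x₃, x₄, x₅ }, { x₁, x₂, x₃, x₄ }, { x₁, x₂, x₃, x₅ }, { x₁, x₂, x₄, x₅ }, { x₁, x₃, x₄, x₅ }, { x₂, x₃, x₄, x₅ }, X }

Check:
Begin from { {}, { x₁, x₃ }, { x₂, x₄ }, { x₃, x₅ }, { x₁, x₄, x₅ }, X } (that is, 𝒞 plus ∅ and X).
Pass 1 (8 new):
  { x₂, x₃ }  = { x₁, x₄, x₅ }ᶜ
  { x₁, x₂, x₄ }  = { x₃, x₅ }ᶜ
  { x₁, x₃, x₅ }  = { x₂, x₄ }ᶜ
  { x₂, x₄, x₅ }  = { x₁, x₃ }ᶜ
  { x₁, x₂, x₃, x₄ }  = { x₁, x₃ } ∪ { x₂, x₄ }
  { x₁, x₂, x₄, x₅ }  = { x₁, x₄, x₅ } ∪ { x₂, x₄ }
  { x₁, x₃, x₄, x₅ }  = { x₁, x₄, x₅ } ∪ { x₁, x₃ }
  { x₂, x₃, x₄, x₅ }  = { x₃, x₅ } ∪ { x₂, x₄ }
  |family| = 14
Pass 2 (8 new):
  { x₁ }  = { x₂, x₃, x₄, x₅ }ᶜ
  { x₂ }  = { x₁, x₃, x₄, x₅ }ᶜ
  { x₃ }  = { x₁, x₂, x₄, x₅ }ᶜ
  { x₅ }  = { x₁, x₂, x₃, x₄ }ᶜ
  { x₁, x₂, x₃ }  = { x₂, x₃ } ∪ { x₁, x₃ }
  { x₂, x₃, x₄ }  = { x₂, x₃ } ∪ { x₂, x₄ }
  { x₂, x₃, x₅ }  = { x₂, x₃ } ∪ { x₃, x₅ }
  { x₁, x₂, x₃, x₅ }  = { x₁, x₃, x₅ } ∪ { x₂, x₃ }
  |family| = 22
Pass 3 adds 6:
  { x₄ }  = { x₁, x₂, x₃, x₅ }ᶜ
  { x₁, x₂ }  = { x₂ } ∪ { x₁ }
  { x₁, x₄ }  = { x₂, x₃, x₅ }ᶜ
  { x₁, x₅ }  = { x₂, x₃, x₄ }ᶜ
  { x₂, x₅ }  = { x₂ } ∪ { x₅ }
  { x₄, x₅ }  = { x₁, x₂, x₃ }ᶜ
  |family| = 28
Pass 4: 4 new —
  { x₃, x₄ }  = { x₃ } ∪ { x₄ }
  { x₁, x₂, x₅ }  = { x₂, x₅ } ∪ { x₁, x₂ }
  { x₁, x₃, x₄ }  = { x₂, x₅ }ᶜ
  { x₃, x₄, x₅ }  = { x₁, x₂ }ᶜ
  |family| = 32
Pass 5 adds nothing — fixpoint reached.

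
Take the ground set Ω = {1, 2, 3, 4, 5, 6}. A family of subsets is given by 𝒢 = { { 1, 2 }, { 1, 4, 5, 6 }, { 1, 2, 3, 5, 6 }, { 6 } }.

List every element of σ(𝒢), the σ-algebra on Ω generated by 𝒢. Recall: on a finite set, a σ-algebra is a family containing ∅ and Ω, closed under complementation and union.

Answer: σ(𝒢) = { {  }, { 1 }, { 2 }, { 3 }, { 4 }, { 5 }, { 6 }, { 1, 2 }, { 1, 3 }, { 1, 4 }, { 1, 5 }, { 1, 6 }, { 2, 3 }, { 2, 4 }, { 2, 5 }, { 2, 6 }, { 3, 4 }, { 3, 5 }, { 3, 6 }, { 4, 5 }, { 4, 6 }, { 5, 6 }, { 1, 2, 3 }, { 1, 2, 4 }, { 1, 2, 5 }, { 1, 2, 6 }, { 1, 3, 4 }, { 1, 3, 5 }, { 1, 3, 6 }, { 1, 4, 5 }, { 1, 4, 6 }, { 1, 5, 6 }, { 2, 3, 4 }, { 2, 3, 5 }, { 2, 3, 6 }, { 2, 4, 5 }, { 2, 4, 6 }, { 2, 5, 6 }, { 3, 4, 5 }, { 3, 4, 6 }, { 3, 5, 6 }, { 4, 5, 6 }, { 1, 2, 3, 4 }, { 1, 2, 3, 5 }, { 1, 2, 3, 6 }, { 1, 2, 4, 5 }, { 1, 2, 4, 6 }, { 1, 2, 5, 6 }, { 1, 3, 4, 5 }, { 1, 3, 4, 6 }, { 1, 3, 5, 6 }, { 1, 4, 5, 6 }, { 2, 3, 4, 5 }, { 2, 3, 4, 6 }, { 2, 3, 5, 6 }, { 2, 4, 5, 6 }, { 3, 4, 5, 6 }, { 1, 2, 3, 4, 5 }, { 1, 2, 3, 4, 6 }, { 1, 2, 3, 5, 6 }, { 1, 2, 4, 5, 6 }, { 1, 3, 4, 5, 6 }, { 2, 3, 4, 5, 6 }, Ω }

Check:
Take S₀ = 𝒢 ∪ {∅, Ω} = { {  }, { 6 }, { 1, 2 }, { 1, 4, 5, 6 }, { 1, 2, 3, 5, 6 }, Ω }.
Iteration 1 adds 6:
  { 4 }  = { 1, 2, 3, 5, 6 }ᶜ
  { 2, 3 }  = { 1, 4, 5, 6 }ᶜ
  { 1, 2, 6 }  = { 1, 2 } ∪ { 6 }
  { 3, 4, 5, 6 }  = { 1, 2 }ᶜ
  { 1, 2, 3, 4, 5 }  = { 6 }ᶜ
  { 1, 2, 4, 5, 6 }  = { 1, 2 } ∪ { 1, 4, 5, 6 }
  (now 12)
Iteration 2. New:
  { 3 }  = { 1, 2, 4, 5, 6 }ᶜ
  { 4, 6 }  = { 6 } ∪ { 4 }
  { 1, 2, 3 }  = { 1, 2 } ∪ { 2, 3 }
  { 1, 2, 4 }  = { 1, 2 } ∪ { 4 }
  { 2, 3, 4 }  = { 2, 3 } ∪ { 4 }
  { 2, 3, 6 }  = { 6 } ∪ { 2, 3 }
  { 3, 4, 5 }  = { 1, 2, 6 }ᶜ
  { 1, 2, 3, 6 }  = { 2, 3 } ∪ { 1, 2, 6 }
  { 1, 2, 4, 6 }  = { 4 } ∪ { 1, 2, 6 }
  { 1, 3, 4, 5, 6 }  = { 3, 4, 5, 6 } ∪ { 1, 4, 5, 6 }
  { 2, 3, 4, 5, 6 }  = { 3, 4, 5, 6 } ∪ { 2, 3 }
  (now 23)
Iteration 3: +16 →
  { 1 }  = { 2, 3, 4, 5, 6 }ᶜ
  { 2 }  = { 1, 3, 4, 5, 6 }ᶜ
  { 3, 4 }  = { 3 } ∪ { 4 }
  { 3, 5 }  = { 1, 2, 4, 6 }ᶜ
  { 3, 6 }  = { 6 } ∪ { 3 }
  { 4, 5 }  = { 1, 2, 3, 6 }ᶜ
  { 1, 4, 5 }  = { 2, 3, 6 }ᶜ
  { 1, 5, 6 }  = { 2, 3, 4 }ᶜ
  { 3, 4, 6 }  = { 4, 6 } ∪ { 3 }
  { 3, 5, 6 }  = { 1, 2, 4 }ᶜ
  { 4, 5, 6 }  = { 1, 2, 3 }ᶜ
  { 1, 2, 3, 4 }  = { 2, 3, 4 } ∪ { 1, 2, 3 }
  { 1, 2, 3, 5 }  = { 4, 6 }ᶜ
  { 2, 3, 4, 5 }  = { 3, 4, 5 } ∪ { 2, 3, 4 }
  { 2, 3, 4, 6 }  = { 4, 6 } ∪ { 2, 3, 4 }
  { 1, 2, 3, 4, 6 }  = { 4, 6 } ∪ { 1, 2, 3 }
  (now 39)
Iteration 4: +23 →
  { 5 }  = { 1, 2, 3, 4, 6 }ᶜ
  { 1, 3 }  = { 3 } ∪ { 1 }
  { 1, 4 }  = { 4 } ∪ { 1 }
  { 1, 5 }  = { 2, 3, 4, 6 }ᶜ
  { 1, 6 }  = { 2, 3, 4, 5 }ᶜ
  { 2, 4 }  = { 2 } ∪ { 4 }
  { 2, 6 }  = { 2 } ∪ { 6 }
  { 5, 6 }  = { 1, 2, 3, 4 }ᶜ
  { 1, 2, 5 }  = { 3, 4, 6 }ᶜ
  { 1, 3, 4 }  = { 3, 4 } ∪ { 1 }
  { 1, 3, 5 }  = { 3, 5 } ∪ { 1 }
  { 1, 3, 6 }  = { 3, 6 } ∪ { 1 }
  { 1, 4, 6 }  = { 1 } ∪ { 4, 6 }
  { 2, 3, 5 }  = { 2 } ∪ { 3, 5 }
  { 2, 4, 5 }  = { 2 } ∪ { 4, 5 }
  { 2, 4, 6 }  = { 2 } ∪ { 4, 6 }
  { 1, 2, 4, 5 }  = { 3, 6 }ᶜ
  { 1, 2, 5, 6 }  = { 3, 4 }ᶜ
  { 1, 3, 4, 5 }  = { 3, 4 } ∪ { 1, 4, 5 }
  { 1, 3, 4, 6 }  = { 1 } ∪ { 3, 4, 6 }
  { 1, 3, 5, 6 }  = { 1, 5, 6 } ∪ { 3, 5 }
  { 2, 3, 5, 6 }  = { 2 } ∪ { 3, 5, 6 }
  { 2, 4, 5, 6 }  = { 2 } ∪ { 4, 5, 6 }
  (now 62)
Iteration 5. New:
  { 2, 5 }  = { 1, 3, 4, 6 }ᶜ
  { 2, 5, 6 }  = { 1, 3, 4 }ᶜ
  (now 64)
Iteration 6: no new sets; the family is a σ-algebra.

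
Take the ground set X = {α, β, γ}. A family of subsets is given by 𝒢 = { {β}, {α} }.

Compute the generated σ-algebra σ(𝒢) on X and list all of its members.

σ(𝒢) (8 sets): { ∅, {α}, {β}, {γ}, {α, β}, {α, γ}, {β, γ}, X }

Working:
Take S₀ = 𝒢 ∪ {∅, X} = { ∅, {α}, {β}, X }.
Iteration 1. New:
  {α, β}  = {β} ∪ {α}
  {α, γ}  = ᶜ of {β}
  {β, γ}  = ᶜ of {α}
  — 7 sets.
Iteration 2: 1 new —
  {γ}  = ᶜ of {α, β}
  — 8 sets.
After Iteration 3 the family is unchanged; done.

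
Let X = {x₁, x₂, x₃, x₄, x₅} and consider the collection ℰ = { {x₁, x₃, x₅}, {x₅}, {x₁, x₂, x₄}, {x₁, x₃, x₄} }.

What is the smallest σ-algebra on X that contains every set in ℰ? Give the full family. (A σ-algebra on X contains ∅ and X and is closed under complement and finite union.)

Seed the family with ℰ together with ∅ and X: { {}, {x₅}, {x₁, x₂, x₄}, {x₁, x₃, x₄}, {x₁, x₃, x₅}, X }.
Pass 1: 6 new —
  {x₂, x₄}  = ᶜ of {x₁, x₃, x₅}
  {x₂, x₅}  = ᶜ of {x₁, x₃, x₄}
  {x₃, x₅}  = ᶜ of {x₁, x₂, x₄}
  {x₁, x₂, x₃, x₄}  = ᶜ of {x₅}
  {x₁, x₂, x₄, x₅}  = {x₁, x₂, x₄} ∪ {x₅}
  {x₁, x₃, x₄, x₅}  = {x₁, x₃, x₄} ∪ {x₁, x₃, x₅}
  — 12 sets.
Pass 2 (6 new):
  {x₂}  = ᶜ of {x₁, x₃, x₄, x₅}
  {x₃}  = ᶜ of {x₁, x₂, x₄, x₅}
  {x₂, x₃, x₅}  = {x₂, x₅} ∪ {x₃, x₅}
  {x₂, x₄, x₅}  = {x₂, x₅} ∪ {x₂, x₄}
  {x₁, x₂, x₃, x₅}  = {x₂, x₅} ∪ {x₁, x₃, x₅}
  {x₂, x₃, x₄, x₅}  = {x₃, x₅} ∪ {x₂, x₄}
  — 18 sets.
Pass 3 (6 new):
  {x₁}  = ᶜ of {x₂, x₃, x₄, x₅}
  {x₄}  = ᶜ of {x₁, x₂, x₃, x₅}
  {x₁, x₃}  = ᶜ of {x₂, x₄, x₅}
  {x₁, x₄}  = ᶜ of {x₂, x₃, x₅}
  {x₂, x₃}  = {x₃} ∪ {x₂}
  {x₂, x₃, x₄}  = {x₃} ∪ {x₂, x₄}
  — 24 sets.
Pass 4. New:
  {x₁, x₂}  = {x₂} ∪ {x₁}
  {x₁, x₅}  = ᶜ of {x₂, x₃, x₄}
  {x₃, x₄}  = {x₃} ∪ {x₄}
  {x₄, x₅}  = {x₅} ∪ {x₄}
  {x₁, x₂, x₃}  = {x₂} ∪ {x₁, x₃}
  {x₁, x₂, x₅}  = {x₂, x₅} ∪ {x₁}
  {x₁, x₄, x₅}  = ᶜ of {x₂, x₃}
  {x₃, x₄, x₅}  = {x₄} ∪ {x₃, x₅}
  — 32 sets.
Pass 5 adds nothing — fixpoint reached.

|σ(ℰ)| = 32.  σ(ℰ) = { {}, {x₁}, {x₂}, {x₃}, {x₄}, {x₅}, {x₁, x₂}, {x₁, x₃}, {x₁, x₄}, {x₁, x₅}, {x₂, x₃}, {x₂, x₄}, {x₂, x₅}, {x₃, x₄}, {x₃, x₅}, {x₄, x₅}, {x₁, x₂, x₃}, {x₁, x₂, x₄}, {x₁, x₂, x₅}, {x₁, x₃, x₄}, {x₁, x₃, x₅}, {x₁, x₄, x₅}, {x₂, x₃, x₄}, {x₂, x₃, x₅}, {x₂, x₄, x₅}, {x₃, x₄, x₅}, {x₁, x₂, x₃, x₄}, {x₁, x₂, x₃, x₅}, {x₁, x₂, x₄, x₅}, {x₁, x₃, x₄, x₅}, {x₂, x₃, x₄, x₅}, X }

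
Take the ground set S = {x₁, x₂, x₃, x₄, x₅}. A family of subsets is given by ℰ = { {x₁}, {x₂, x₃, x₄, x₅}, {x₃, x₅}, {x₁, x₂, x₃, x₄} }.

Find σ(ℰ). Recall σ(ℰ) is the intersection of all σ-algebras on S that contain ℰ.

|σ(ℰ)| = 16.  σ(ℰ) = { {}, {x₁}, {x₃}, {x₅}, {x₁, x₃}, {x₁, x₅}, {x₂, x₄}, {x₃, x₅}, {x₁, x₂, x₄}, {x₁, x₃, x₅}, {x₂, x₃, x₄}, {x₂, x₄, x₅}, {x₁, x₂, x₃, x₄}, {x₁, x₂, x₄, x₅}, {x₂, x₃, x₄, x₅}, S }

Trace:
Begin from { {}, {x₁}, {x₃, x₅}, {x₁, x₂, x₃, x₄}, {x₂, x₃, x₄, x₅}, S } (that is, ℰ plus ∅ and S).
Round 1. New:
  {x₅}  = complement {x₁, x₂, x₃, x₄}
  {x₁, x₂, x₄}  = complement {x₃, x₅}
  {x₁, x₃, x₅}  = {x₃, x₅} ∪ {x₁}
  — 9 sets.
Round 2. New:
  {x₁, x₅}  = {x₅} ∪ {x₁}
  {x₂, x₄}  = complement {x₁, x₃, x₅}
  {x₁, x₂, x₄, x₅}  = {x₁, x₂, x₄} ∪ {x₅}
  — 12 sets.
Round 3 adds 3:
  {x₃}  = complement {x₁, x₂, x₄, x₅}
  {x₂, x₃, x₄}  = complement {x₁, x₅}
  {x₂, x₄, x₅}  = {x₂, x₄} ∪ {x₅}
  — 15 sets.
Round 4: 1 new —
  {x₁, x₃}  = complement {x₂, x₄, x₅}
  — 16 sets.
Round 5: no new sets; the family is a σ-algebra.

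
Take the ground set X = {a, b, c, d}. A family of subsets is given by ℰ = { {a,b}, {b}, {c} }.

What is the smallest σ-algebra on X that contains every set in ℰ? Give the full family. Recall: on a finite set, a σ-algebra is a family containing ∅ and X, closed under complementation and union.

Begin from { {}, {b}, {c}, {a,b}, X } (that is, ℰ plus ∅ and X).
Iteration 1: 5 new —
  {b,c}  = {c} ∪ {b}
  {c,d}  = complement {a,b}
  {a,b,c}  = {c} ∪ {a,b}
  {a,b,d}  = complement {c}
  {a,c,d}  = complement {b}
  (now 10)
Iteration 2 adds 3:
  {d}  = complement {a,b,c}
  {a,d}  = complement {b,c}
  {b,c,d}  = {c,d} ∪ {b}
  (now 13)
Iteration 3: 2 new —
  {a}  = complement {b,c,d}
  {b,d}  = {d} ∪ {b}
  (now 15)
Iteration 4 (1 new):
  {a,c}  = complement {b,d}
  (now 16)
After Iteration 5 the family is unchanged; done.

Hence σ(ℰ) has 16 members: { {}, {a}, {b}, {c}, {d}, {a,b}, {a,c}, {a,d}, {b,c}, {b,d}, {c,d}, {a,b,c}, {a,b,d}, {a,c,d}, {b,c,d}, X }.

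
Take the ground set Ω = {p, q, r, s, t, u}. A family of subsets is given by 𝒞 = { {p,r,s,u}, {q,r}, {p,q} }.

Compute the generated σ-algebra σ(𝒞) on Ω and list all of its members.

Take S₀ = 𝒞 ∪ {∅, Ω} = { {}, {p,q}, {q,r}, {p,r,s,u}, Ω }.
Round 1: +5 →
  {q,t}  = {p,r,s,u}ᶜ
  {p,q,r}  = {q,r} ∪ {p,q}
  {p,s,t,u}  = {q,r}ᶜ
  {r,s,t,u}  = {p,q}ᶜ
  {p,q,r,s,u}  = {q,r} ∪ {p,r,s,u}
  [10 total]
Round 2 adds 8:
  {t}  = {p,q,r,s,u}ᶜ
  {p,q,t}  = {q,t} ∪ {p,q}
  {q,r,t}  = {q,t} ∪ {q,r}
  {s,t,u}  = {p,q,r}ᶜ
  {p,q,r,t}  = {q,t} ∪ {p,q,r}
  {p,q,s,t,u}  = {q,t} ∪ {p,s,t,u}
  {p,r,s,t,u}  = {r,s,t,u} ∪ {p,s,t,u}
  {q,r,s,t,u}  = {q,t} ∪ {r,s,t,u}
  [18 total]
Round 3. New:
  {p}  = {q,r,s,t,u}ᶜ
  {q}  = {p,r,s,t,u}ᶜ
  {r}  = {p,q,s,t,u}ᶜ
  {s,u}  = {p,q,r,t}ᶜ
  {p,s,u}  = {q,r,t}ᶜ
  {r,s,u}  = {p,q,t}ᶜ
  {q,s,t,u}  = {q,t} ∪ {s,t,u}
  [25 total]
Round 4 adds 6:
  {p,r}  = {q,s,t,u}ᶜ
  {p,t}  = {t} ∪ {p}
  {r,t}  = {t} ∪ {r}
  {q,s,u}  = {q} ∪ {s,u}
  {p,q,s,u}  = {p,q} ∪ {p,s,u}
  {q,r,s,u}  = {q} ∪ {r,s,u}
  [31 total]
Round 5 (1 new):
  {p,r,t}  = {q,s,u}ᶜ
  [32 total]
Round 6 adds nothing — fixpoint reached.

σ(𝒞) = { {}, {p}, {q}, {r}, {t}, {p,q}, {p,r}, {p,t}, {q,r}, {q,t}, {r,t}, {s,u}, {p,q,r}, {p,q,t}, {p,r,t}, {p,s,u}, {q,r,t}, {q,s,u}, {r,s,u}, {s,t,u}, {p,q,r,t}, {p,q,s,u}, {p,r,s,u}, {p,s,t,u}, {q,r,s,u}, {q,s,t,u}, {r,s,t,u}, {p,q,r,s,u}, {p,q,s,t,u}, {p,r,s,t,u}, {q,r,s,t,u}, Ω }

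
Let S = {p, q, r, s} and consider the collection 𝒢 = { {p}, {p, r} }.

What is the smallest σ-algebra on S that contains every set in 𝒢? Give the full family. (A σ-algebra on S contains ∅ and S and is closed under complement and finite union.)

Start: 𝒢 ∪ {∅, S} = { {}, {p}, {p, r}, S }.
Pass 1 adds 2:
  {q, s}  = complement {p, r}
  {q, r, s}  = complement {p}
  (now 6)
Pass 2 (1 new):
  {p, q, s}  = {q, s} ∪ {p}
  (now 7)
Pass 3 (1 new):
  {r}  = complement {p, q, s}
  (now 8)
Pass 4: closed — nothing new.

Hence σ(𝒢) has 8 members: { {}, {p}, {r}, {p, r}, {q, s}, {p, q, s}, {q, r, s}, S }.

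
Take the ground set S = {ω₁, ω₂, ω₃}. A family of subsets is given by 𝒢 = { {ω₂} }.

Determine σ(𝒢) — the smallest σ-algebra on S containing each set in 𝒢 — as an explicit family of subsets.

Begin from { {}, {ω₂}, S } (that is, 𝒢 plus ∅ and S).
Pass 1 (1 new):
  {ω₁, ω₃}  = ᶜ of {ω₂}
  [4 total]
Pass 2: already closed under ᶜ and ∪.

σ(𝒢) = { {}, {ω₂}, {ω₁, ω₃}, S }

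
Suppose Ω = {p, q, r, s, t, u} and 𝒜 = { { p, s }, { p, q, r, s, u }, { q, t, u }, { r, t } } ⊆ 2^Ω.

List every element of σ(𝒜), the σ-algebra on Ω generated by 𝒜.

Answer: σ(𝒜) = { ∅, { r }, { t }, { p, s }, { q, u }, { r, t }, { p, r, s }, { p, s, t }, { q, r, u }, { q, t, u }, { p, q, s, u }, { p, r, s, t }, { q, r, t, u }, { p, q, r, s, u }, { p, q, s, t, u }, Ω }

Derivation:
Seed the family with 𝒜 together with ∅ and Ω: { ∅, { p, s }, { r, t }, { q, t, u }, { p, q, r, s, u }, Ω }.
Step 1: +6 →
  { t }  = { p, q, r, s, u }ᶜ
  { p, r, s }  = { q, t, u }ᶜ
  { p, q, s, u }  = { r, t }ᶜ
  { p, r, s, t }  = { p, s } ∪ { r, t }
  { q, r, t, u }  = { p, s }ᶜ
  { p, q, s, t, u }  = { p, s } ∪ { q, t, u }
  |family| = 12
Step 2: +3 →
  { r }  = { p, q, s, t, u }ᶜ
  { q, u }  = { p, r, s, t }ᶜ
  { p, s, t }  = { t } ∪ { p, s }
  |family| = 15
Step 3: 1 new —
  { q, r, u }  = { p, s, t }ᶜ
  |family| = 16
Step 4: no new sets; the family is a σ-algebra.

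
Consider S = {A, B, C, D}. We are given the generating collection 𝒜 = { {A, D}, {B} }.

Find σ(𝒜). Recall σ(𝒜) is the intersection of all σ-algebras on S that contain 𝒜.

|σ(𝒜)| = 8.  σ(𝒜) = { ∅, {B}, {C}, {A, D}, {B, C}, {A, B, D}, {A, C, D}, S }

Trace:
Seed the family with 𝒜 together with ∅ and S: { ∅, {B}, {A, D}, S }.
Step 1: 3 new —
  {B, C}  = ᶜ of {A, D}
  {A, B, D}  = {B} ∪ {A, D}
  {A, C, D}  = ᶜ of {B}
Step 2. New:
  {C}  = ᶜ of {A, B, D}
Step 3: closed — nothing new.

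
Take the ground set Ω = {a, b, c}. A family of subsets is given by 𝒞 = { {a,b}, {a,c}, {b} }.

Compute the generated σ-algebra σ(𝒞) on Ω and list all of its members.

Begin from { {}, {b}, {a,b}, {a,c}, Ω } (that is, 𝒞 plus ∅ and Ω).
Pass 1: +1 →
  {c}  = {a,b}ᶜ
  |family| = 6
Pass 2. New:
  {b,c}  = {c} ∪ {b}
  |family| = 7
Pass 3: 1 new —
  {a}  = {b,c}ᶜ
  |family| = 8
Pass 4: already closed under ᶜ and ∪.

Therefore σ(𝒞) = { {}, {a}, {b}, {c}, {a,b}, {a,c}, {b,c}, Ω } (|σ(𝒞)| = 8).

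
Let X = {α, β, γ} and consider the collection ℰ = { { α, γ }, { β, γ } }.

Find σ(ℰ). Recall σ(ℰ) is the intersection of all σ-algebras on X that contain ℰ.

Begin from { {}, { α, γ }, { β, γ }, X } (that is, ℰ plus ∅ and X).
Iteration 1 (2 new):
  { α }  = complement { β, γ }
  { β }  = complement { α, γ }
Iteration 2 (1 new):
  { α, β }  = { β } ∪ { α }
Iteration 3: +1 →
  { γ }  = complement { α, β }
Iteration 4: stable.

|σ(ℰ)| = 8.  σ(ℰ) = { {}, { α }, { β }, { γ }, { α, β }, { α, γ }, { β, γ }, X }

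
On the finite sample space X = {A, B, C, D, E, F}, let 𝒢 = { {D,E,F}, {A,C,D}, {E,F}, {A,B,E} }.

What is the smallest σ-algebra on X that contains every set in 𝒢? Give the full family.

σ(𝒢) = { {}, {A}, {B}, {C}, {D}, {E}, {F}, {A,B}, {A,C}, {A,D}, {A,E}, {A,F}, {B,C}, {B,D}, {B,E}, {B,F}, {C,D}, {C,E}, {C,F}, {D,E}, {D,F}, {E,F}, {A,B,C}, {A,B,D}, {A,B,E}, {A,B,F}, {A,C,D}, {A,C,E}, {A,C,F}, {A,D,E}, {A,D,F}, {A,E,F}, {B,C,D}, {B,C,E}, {B,C,F}, {B,D,E}, {B,D,F}, {B,E,F}, {C,D,E}, {C,D,F}, {C,E,F}, {D,E,F}, {A,B,C,D}, {A,B,C,E}, {A,B,C,F}, {A,B,D,E}, {A,B,D,F}, {A,B,E,F}, {A,C,D,E}, {A,C,D,F}, {A,C,E,F}, {A,D,E,F}, {B,C,D,E}, {B,C,D,F}, {B,C,E,F}, {B,D,E,F}, {C,D,E,F}, {A,B,C,D,E}, {A,B,C,D,F}, {A,B,C,E,F}, {A,B,D,E,F}, {A,C,D,E,F}, {B,C,D,E,F}, X }

Derivation:
Begin from { {}, {E,F}, {A,B,E}, {A,C,D}, {D,E,F}, X } (that is, 𝒢 plus ∅ and X).
Step 1: 8 new —
  {A,B,C}  = {D,E,F}ᶜ
  {B,E,F}  = {A,C,D}ᶜ
  {C,D,F}  = {A,B,E}ᶜ
  {A,B,C,D}  = {E,F}ᶜ
  {A,B,E,F}  = {A,B,E} ∪ {E,F}
  {A,B,C,D,E}  = {A,B,E} ∪ {A,C,D}
  {A,B,D,E,F}  = {A,B,E} ∪ {D,E,F}
  {A,C,D,E,F}  = {A,C,D} ∪ {E,F}
  |family| = 14
Step 2 adds 11:
  {B}  = {A,C,D,E,F}ᶜ
  {C}  = {A,B,D,E,F}ᶜ
  {F}  = {A,B,C,D,E}ᶜ
  {C,D}  = {A,B,E,F}ᶜ
  {A,B,C,E}  = {A,B,C} ∪ {A,B,E}
  {A,C,D,F}  = {A,C,D} ∪ {C,D,F}
  {B,D,E,F}  = {B,E,F} ∪ {D,E,F}
  {C,D,E,F}  = {E,F} ∪ {C,D,F}
  {A,B,C,D,F}  = {A,B,C} ∪ {C,D,F}
  {A,B,C,E,F}  = {A,B,C} ∪ {E,F}
  {B,C,D,E,F}  = {B,E,F} ∪ {C,D,F}
  |family| = 25
Step 3 (15 new):
  {A}  = {B,C,D,E,F}ᶜ
  {D}  = {A,B,C,E,F}ᶜ
  {E}  = {A,B,C,D,F}ᶜ
  {A,B}  = {C,D,E,F}ᶜ
  {A,C}  = {B,D,E,F}ᶜ
  {B,C}  = {B} ∪ {C}
  {B,E}  = {A,C,D,F}ᶜ
  {B,F}  = {B} ∪ {F}
  {C,F}  = {F} ∪ {C}
  {D,F}  = {A,B,C,E}ᶜ
  {B,C,D}  = {C,D} ∪ {B}
  {C,E,F}  = {E,F} ∪ {C}
  {A,B,C,F}  = {A,B,C} ∪ {F}
  {B,C,D,F}  = {B} ∪ {C,D,F}
  {B,C,E,F}  = {B,E,F} ∪ {C}
  |family| = 40
Step 4. New:
  {A,D}  = {B,C,E,F}ᶜ
  {A,E}  = {B,C,D,F}ᶜ
  {A,F}  = {A} ∪ {F}
  {B,D}  = {B} ∪ {D}
  {C,E}  = {C} ∪ {E}
  {D,E}  = {A,B,C,F}ᶜ
  {A,B,D}  = {C,E,F}ᶜ
  {A,B,F}  = {A,B} ∪ {B,F}
  {A,C,E}  = {A,C} ∪ {E}
  {A,C,F}  = {A,C} ∪ {C,F}
  {A,D,F}  = {A} ∪ {D,F}
  {A,E,F}  = {B,C,D}ᶜ
  {B,C,E}  = {C} ∪ {B,E}
  {B,C,F}  = {B} ∪ {C,F}
  {B,D,E}  = {D} ∪ {B,E}
  {B,D,F}  = {B} ∪ {D,F}
  {C,D,E}  = {C,D} ∪ {E}
  {A,B,D,E}  = {C,F}ᶜ
  {A,B,D,F}  = {A,B} ∪ {D,F}
  {A,C,D,E}  = {B,F}ᶜ
  {A,C,E,F}  = {A,C} ∪ {E,F}
  {A,D,E,F}  = {B,C}ᶜ
  {B,C,D,E}  = {C,D} ∪ {B,E}
  |family| = 63
Step 5 adds 1:
  {A,D,E}  = {B,C,F}ᶜ
  |family| = 64
Step 6 adds nothing — fixpoint reached.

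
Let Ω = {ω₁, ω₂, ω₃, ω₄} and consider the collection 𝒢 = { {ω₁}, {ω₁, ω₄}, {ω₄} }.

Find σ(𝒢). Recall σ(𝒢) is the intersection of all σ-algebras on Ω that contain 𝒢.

Seed the family with 𝒢 together with ∅ and Ω: { {}, {ω₁}, {ω₄}, {ω₁, ω₄}, Ω }.
Pass 1 (3 new):
  {ω₂, ω₃}  = complement {ω₁, ω₄}
  {ω₁, ω₂, ω₃}  = complement {ω₄}
  {ω₂, ω₃, ω₄}  = complement {ω₁}
After Pass 2 the family is unchanged; done.

|σ(𝒢)| = 8.  σ(𝒢) = { {}, {ω₁}, {ω₄}, {ω₁, ω₄}, {ω₂, ω₃}, {ω₁, ω₂, ω₃}, {ω₂, ω₃, ω₄}, Ω }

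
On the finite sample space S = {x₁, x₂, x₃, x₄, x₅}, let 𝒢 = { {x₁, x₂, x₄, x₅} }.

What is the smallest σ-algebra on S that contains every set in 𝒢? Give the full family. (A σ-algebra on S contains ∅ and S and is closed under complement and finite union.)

Start: 𝒢 ∪ {∅, S} = { ∅, {x₁, x₂, x₄, x₅}, S }.
Step 1: 1 new —
  {x₃}  = S∖{x₁, x₂, x₄, x₅}
  [4 total]
Step 2: no new sets; the family is a σ-algebra.

σ(𝒢) = { ∅, {x₃}, {x₁, x₂, x₄, x₅}, S }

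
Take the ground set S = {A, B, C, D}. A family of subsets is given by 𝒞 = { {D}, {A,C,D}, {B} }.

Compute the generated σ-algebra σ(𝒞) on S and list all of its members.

Answer: σ(𝒞) = { {}, {B}, {D}, {A,C}, {B,D}, {A,B,C}, {A,C,D}, S }

Trace:
Initial family (5 sets): { {}, {B}, {D}, {A,C,D}, S }.
Step 1: 2 new —
  {B,D}  = {D} ∪ {B}
  {A,B,C}  = {D}ᶜ
Step 2 adds 1:
  {A,C}  = {B,D}ᶜ
Step 3: no new sets; the family is a σ-algebra.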